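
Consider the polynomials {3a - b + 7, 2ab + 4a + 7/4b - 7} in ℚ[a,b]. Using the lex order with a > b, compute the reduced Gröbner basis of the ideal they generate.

Buchberger's algorithm terminates because the ascending chain of leading-term ideals stabilizes.

f_1 = 3a - b + 7, LT = a.
f_2 = 2ab + 4a + 7/4b - 7, LT = ab.

S(f_1,f_2): lcm = ab. S = -2a - ⅓b² + 35/24b + 7/2.
  reduce S modulo (f_1, f_2):
  remainder -⅓b² + 19/24b + 49/6 ≠ 0; add g_3 = -⅓b² + 19/24b + 49/6 to the basis.

The other S-polynomials (S(f_1,g_3), S(f_2,g_3)) all reduce to 0 modulo the current basis, so we have a Gröbner basis.
Inter-reduce: drop elements whose leading term is divisible by another's, tail-reduce, and make monic.

G = {a - ⅓b + 7/3, b² - 19/8b - 49/2}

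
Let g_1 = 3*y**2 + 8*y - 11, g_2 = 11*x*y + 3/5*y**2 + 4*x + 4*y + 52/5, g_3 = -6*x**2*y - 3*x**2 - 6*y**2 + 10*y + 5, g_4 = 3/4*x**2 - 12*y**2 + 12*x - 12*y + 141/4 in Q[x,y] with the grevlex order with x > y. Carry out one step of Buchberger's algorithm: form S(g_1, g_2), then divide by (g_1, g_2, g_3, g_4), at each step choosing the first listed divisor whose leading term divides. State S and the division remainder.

lcm(LM(g_1), LM(g_2)) = x*y**2.
S = (lcm/LT(g_1))·g_1 − (lcm/LT(g_2))·g_2 = -3/55*y**3 + 76/33*x*y - 4/11*y**2 - 11/3*x - 52/55*y.
Reduce S modulo (g_1, g_2, g_3, g_4) in that order:
  leading term y**3: subtract (-1/55*y)·g_1 from -3/55*y**3 + 76/33*x*y - 4/11*y**2 - 11/3*x - 52/55*y → 76/33*x*y - 12/55*y**2 - 11/3*x - 63/55*y
  leading term x*y: subtract (76/363)·g_2 from 76/33*x*y - 12/55*y**2 - 11/3*x - 63/55*y → -208/605*y**2 - 545/121*x - 3599/1815*y - 3952/1815
  leading term y**2: subtract (-208/1815)·g_1 from -208/605*y**2 - 545/121*x - 3599/1815*y - 3952/1815 → -545/121*x - 129/121*y - 416/121
  leading term x: no divisor's leading term divides it; move -545/121*x to the remainder.
  leading term y: no divisor's leading term divides it; move -129/121*y to the remainder.
  leading term 1: no divisor's leading term divides it; move -416/121 to the remainder.
The remainder -545/121*x - 129/121*y - 416/121 is nonzero, so it would be added as the next basis element.
An S-polynomial is built so that the two leading terms cancel; whether anything survives reduction is exactly the Gröbner-basis criterion.

S(g_1, g_2) = -3/55*y**3 + 76/33*x*y - 4/11*y**2 - 11/3*x - 52/55*y; remainder on division = -545/121*x - 129/121*y - 416/121.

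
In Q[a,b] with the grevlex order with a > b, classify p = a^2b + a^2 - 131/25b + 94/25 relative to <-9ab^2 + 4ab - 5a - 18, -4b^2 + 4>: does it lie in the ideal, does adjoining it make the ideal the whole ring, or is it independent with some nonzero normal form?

Adjoining a^2b + a^2 - 131/25b + 94/25 makes the ideal the whole ring: the system is inconsistent.

First compute the reduced Gröbner basis of I by Buchberger's algorithm.
f_1 = -9ab^2 + 4ab - 5a - 18, LT = ab^2.
f_2 = -4b^2 + 4, LT = b^2.

S(f_1,f_2): lcm = ab^2. S = -4/9ab + 14/9a + 2.
  reduce S modulo (f_1, f_2):
  remainder -4/9ab + 14/9a + 2 ≠ 0; add h_3 = -4/9ab + 14/9a + 2 to the basis.

S(f_1,h_3): lcm = ab^2. S = 55/18ab + 5/9a + 9/2b + 2.
  reduce S modulo (f_1, f_2, h_3):
  remainder 45/4a + 9/2b + 63/4 ≠ 0; add h_4 = 45/4a + 9/2b + 63/4 to the basis.

The other S-polynomials (S(f_2,h_3), S(f_1,h_4), S(f_2,h_4), S(h_3,h_4)) all reduce to 0 modulo the current basis, so we have a Gröbner basis.
Inter-reduce: drop elements whose leading term is divisible by another's, tail-reduce, and make monic.
Reduced Gröbner basis: {b^2 - 1, a + 2/5b + 7/5}.
Label its elements g_1 = b^2 - 1, g_2 = a + 2/5b + 7/5.

Reduce p = a^2b + a^2 - 131/25b + 94/25 modulo G:
  leading term a^2b: subtract (ab)·g_2 from a^2b + a^2 - 131/25b + 94/25 → -2/5ab^2 + a^2 - 7/5ab - 131/25b + 94/25
  leading term ab^2: subtract (-2/5a)·g_1 from -2/5ab^2 + a^2 - 7/5ab - 131/25b + 94/25 → a^2 - 7/5ab - 2/5a - 131/25b + 94/25
  leading term a^2: subtract (a)·g_2 from a^2 - 7/5ab - 2/5a - 131/25b + 94/25 → -9/5ab - 9/5a - 131/25b + 94/25
  leading term ab: subtract (-9/5b)·g_2 from -9/5ab - 9/5a - 131/25b + 94/25 → 18/25b^2 - 9/5a - 68/25b + 94/25
  leading term b^2: subtract (18/25)·g_1 from 18/25b^2 - 9/5a - 68/25b + 94/25 → -9/5a - 68/25b + 112/25
  leading term a: subtract (-9/5)·g_2 from -9/5a - 68/25b + 112/25 → -2b + 7
  leading term b: no divisor's leading term divides it; move -2b to the remainder.
  leading term 1: no divisor's leading term divides it; move 7 to the remainder.
  normal form = -2b + 7.
The normal form is nonzero, so p ∉ I. Since p minus its normal form lies in I, I + (p) = I + (r) where r = -2b + 7; decide whether this ideal is the whole ring.
Run Buchberger on G together with r (pairs among the g_i already reduce to 0 since G is a Gröbner basis):
g_1 = b^2 - 1, LT = b^2.
g_2 = a + 2/5b + 7/5, LT = a.
r = -2b + 7, LT = b.

S(g_1,r): lcm = b^2. S = 7/2b - 1.
  reduce S modulo (g_1, g_2, r):
  remainder 45/4 ≠ 0; add m_4 = 45/4 to the basis.

The other S-polynomials (S(g_1,g_2), S(g_2,r), S(g_1,m_4), S(g_2,m_4), S(r,m_4)) all reduce to 0 modulo the current basis, so we have a Gröbner basis.
Inter-reduce: drop elements whose leading term is divisible by another's, tail-reduce, and make monic.
Reduced Gröbner basis: {1}.
The reduced Gröbner basis of I + (p) is {1}: the ideal is the whole ring, so the enlarged system has no common solution — adjoining p is inconsistent.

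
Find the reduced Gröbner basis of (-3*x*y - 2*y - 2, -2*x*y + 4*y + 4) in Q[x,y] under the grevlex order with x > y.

G = {x, y + 1}

This is the nonlinear analogue of row-reducing a linear system.

f_1 = -3*x*y - 2*y - 2, LT = x*y.
f_2 = -2*x*y + 4*y + 4, LT = x*y.

S(f_1,f_2): lcm = x*y. S = 8/3*y + 8/3.
  leading term y: no divisor's leading term divides it; move 8/3*y to the remainder.
  leading term 1: no divisor's leading term divides it; move 8/3 to the remainder.
  remainder 8/3*y + 8/3 ≠ 0; add g_3 = 8/3*y + 8/3 to the basis.

S(f_1,g_3): lcm = x*y. S = -x + 2/3*y + 2/3.
  leading term x: no divisor's leading term divides it; move -x to the remainder.
  leading term y: subtract (1/4)·g_3 from 2/3*y + 2/3 → 0
  remainder -x ≠ 0; add g_4 = -x to the basis.

The other S-polynomials (S(f_2,g_3), S(f_1,g_4), S(f_2,g_4), S(g_3,g_4)) all reduce to 0 modulo the current basis, so we have a Gröbner basis.
Inter-reduce: drop elements whose leading term is divisible by another's, tail-reduce, and make monic.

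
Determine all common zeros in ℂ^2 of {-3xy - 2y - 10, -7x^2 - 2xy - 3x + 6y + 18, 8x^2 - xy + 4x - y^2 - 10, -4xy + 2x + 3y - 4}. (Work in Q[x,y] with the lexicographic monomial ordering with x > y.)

Compute a lex Gröbner basis by Buchberger's algorithm.
f_1 = -3xy - 2y - 10, LT = xy.
f_2 = -7x^2 - 2xy - 3x + 6y + 18, LT = x^2.
f_3 = 8x^2 - xy + 4x - y^2 - 10, LT = x^2.
f_4 = -4xy + 2x + 3y - 4, LT = xy.

S(f_1,f_2): lcm = x^2y. S = -2/7xy^2 + 5/21xy + 10/3x + 6/7y^2 + 18/7y.
  leading term xy^2: subtract (2/21y)·f_1 from -2/7xy^2 + 5/21xy + 10/3x + 6/7y^2 + 18/7y → 5/21xy + 10/3x + 22/21y^2 + 74/21y
  leading term xy: subtract (-5/63)·f_1 from 5/21xy + 10/3x + 22/21y^2 + 74/21y → 10/3x + 22/21y^2 + 212/63y - 50/63
  leading term x: no divisor's leading term divides it; move 10/3x to the remainder.
  leading term y^2: no divisor's leading term divides it; move 22/21y^2 to the remainder.
  leading term y: no divisor's leading term divides it; move 212/63y to the remainder.
  leading term 1: no divisor's leading term divides it; move -50/63 to the remainder.
  remainder 10/3x + 22/21y^2 + 212/63y - 50/63 ≠ 0; add h_5 = 10/3x + 22/21y^2 + 212/63y - 50/63 to the basis.

S(f_1,f_3): lcm = x^2y. S = 1/8xy^2 + 1/6xy + 10/3x + 1/8y^3 + 5/4y.
  leading term xy^2: subtract (-1/24y)·f_1 from 1/8xy^2 + 1/6xy + 10/3x + 1/8y^3 + 5/4y → 1/6xy + 10/3x + 1/8y^3 - 1/12y^2 + 5/6y
  leading term xy: subtract (-1/18)·f_1 from 1/6xy + 10/3x + 1/8y^3 - 1/12y^2 + 5/6y → 10/3x + 1/8y^3 - 1/12y^2 + 13/18y - 5/9
  leading term x: subtract (1)·h_5 from 10/3x + 1/8y^3 - 1/12y^2 + 13/18y - 5/9 → 1/8y^3 - 95/84y^2 - 37/14y + 5/21
  leading term y^3: no divisor's leading term divides it; move 1/8y^3 to the remainder.
  leading term y^2: no divisor's leading term divides it; move -95/84y^2 to the remainder.
  leading term y: no divisor's leading term divides it; move -37/14y to the remainder.
  leading term 1: no divisor's leading term divides it; move 5/21 to the remainder.
  remainder 1/8y^3 - 95/84y^2 - 37/14y + 5/21 ≠ 0; add h_6 = 1/8y^3 - 95/84y^2 - 37/14y + 5/21 to the basis.

S(f_1,f_4): lcm = xy. S = 1/2x + 17/12y + 7/3.
  leading term x: subtract (3/20)·h_5 from 1/2x + 17/12y + 7/3 → -11/70y^2 + 383/420y + 103/42
  leading term y^2: no divisor's leading term divides it; move -11/70y^2 to the remainder.
  leading term y: no divisor's leading term divides it; move 383/420y to the remainder.
  leading term 1: no divisor's leading term divides it; move 103/42 to the remainder.
  remainder -11/70y^2 + 383/420y + 103/42 ≠ 0; add h_7 = -11/70y^2 + 383/420y + 103/42 to the basis.

S(f_2,f_3): lcm = x^2. S = 23/56xy - 1/14x + 1/8y^2 - 6/7y - 37/28.
  leading term xy: subtract (-23/168)·f_1 from 23/56xy - 1/14x + 1/8y^2 - 6/7y - 37/28 → -1/14x + 1/8y^2 - 95/84y - 113/42
  leading term x: subtract (-3/140)·h_5 from -1/14x + 1/8y^2 - 95/84y - 113/42 → 289/1960y^2 - 3113/2940y - 398/147
  leading term y^2: subtract (-289/308)·h_7 from 289/1960y^2 - 3113/2940y - 398/147 → -751/3696y - 751/1848
  leading term y: no divisor's leading term divides it; move -751/3696y to the remainder.
  leading term 1: no divisor's leading term divides it; move -751/1848 to the remainder.
  remainder -751/3696y - 751/1848 ≠ 0; add h_8 = -751/3696y - 751/1848 to the basis.

The other S-polynomials (S(f_2,f_4), S(f_3,f_4), S(f_1,h_5), S(f_2,h_5), S(f_3,h_5), S(f_4,h_5), S(f_1,h_6), S(f_2,h_6), S(f_3,h_6), S(f_4,h_6), S(h_5,h_6), S(f_1,h_7), S(f_2,h_7), S(f_3,h_7), S(f_4,h_7), S(h_5,h_7), S(h_6,h_7), S(f_1,h_8), S(f_2,h_8), S(f_3,h_8), S(f_4,h_8), S(h_5,h_8), S(h_6,h_8), S(h_7,h_8)) all reduce to 0 modulo the current basis, so we have a Gröbner basis.
Inter-reduce: drop elements whose leading term is divisible by another's, tail-reduce, and make monic.
Reduced Gröbner basis: {x - 1, y + 2}.

A lex Gröbner basis eliminates variables successively. Here y + 2 depends only on y, with roots {-2}; lifting each root through the earlier basis elements recovers the full solutions.
  y = -2: the earlier basis element becomes x - 1 = 0, giving x = 1 — point (1, -2).
Check: every point annihilates each of the original generators.
Zero-dimensionality of the ideal guarantees finitely many solutions over ℂ.

{(1, -2)}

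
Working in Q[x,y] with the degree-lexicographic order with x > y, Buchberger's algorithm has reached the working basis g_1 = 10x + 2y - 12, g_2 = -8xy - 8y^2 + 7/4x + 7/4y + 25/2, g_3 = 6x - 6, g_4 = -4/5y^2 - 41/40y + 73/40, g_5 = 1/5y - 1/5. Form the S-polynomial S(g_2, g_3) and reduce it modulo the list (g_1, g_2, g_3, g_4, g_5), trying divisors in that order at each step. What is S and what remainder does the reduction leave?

S(g_2, g_3) = y^2 - 7/32x + 25/32y - 25/16; remainder on division = 0.

lcm(LM(g_2), LM(g_3)) = xy.
S = (lcm/LT(g_2))·g_2 − (lcm/LT(g_3))·g_3 = y^2 - 7/32x + 25/32y - 25/16.
Reduce S modulo (g_1, g_2, g_3, g_4, g_5) in that order:
  leading term y^2: subtract (-5/4)·g_4 from y^2 - 7/32x + 25/32y - 25/16 → -7/32x - 1/2y + 23/32
  leading term x: subtract (-7/320)·g_1 from -7/32x - 1/2y + 23/32 → -73/160y + 73/160
  leading term y: subtract (-73/32)·g_5 from -73/160y + 73/160 → 0
The remainder is 0, so this S-polynomial contributes no new basis element.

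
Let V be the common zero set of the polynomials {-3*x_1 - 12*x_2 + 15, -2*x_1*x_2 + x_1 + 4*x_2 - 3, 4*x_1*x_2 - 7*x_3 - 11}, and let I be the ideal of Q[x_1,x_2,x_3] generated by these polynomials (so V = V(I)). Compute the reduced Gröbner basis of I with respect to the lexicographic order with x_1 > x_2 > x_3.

f_1 = -3*x_1 - 12*x_2 + 15, LT = x_1.
f_2 = -2*x_1*x_2 + x_1 + 4*x_2 - 3, LT = x_1*x_2.
f_3 = 4*x_1*x_2 - 7*x_3 - 11, LT = x_1*x_2.

S(f_1,f_2): lcm = x_1*x_2. S = 1/2*x_1 + 4*x_2**2 - 3*x_2 - 3/2.
  leading term x_1: subtract (-1/6)·f_1 from 1/2*x_1 + 4*x_2**2 - 3*x_2 - 3/2 → 4*x_2**2 - 5*x_2 + 1
  leading term x_2**2: no divisor's leading term divides it; move 4*x_2**2 to the remainder.
  leading term x_2: no divisor's leading term divides it; move -5*x_2 to the remainder.
  leading term 1: no divisor's leading term divides it; move 1 to the remainder.
  remainder 4*x_2**2 - 5*x_2 + 1 ≠ 0; add g_4 = 4*x_2**2 - 5*x_2 + 1 to the basis.

S(f_1,f_3): lcm = x_1*x_2. S = 4*x_2**2 - 5*x_2 + 7/4*x_3 + 11/4.
  leading term x_2**2: subtract (1)·g_4 from 4*x_2**2 - 5*x_2 + 7/4*x_3 + 11/4 → 7/4*x_3 + 7/4
  leading term x_3: no divisor's leading term divides it; move 7/4*x_3 to the remainder.
  leading term 1: no divisor's leading term divides it; move 7/4 to the remainder.
  remainder 7/4*x_3 + 7/4 ≠ 0; add g_5 = 7/4*x_3 + 7/4 to the basis.

The other S-polynomials (S(f_2,f_3), S(f_1,g_4), S(f_2,g_4), S(f_3,g_4), S(f_1,g_5), S(f_2,g_5), S(f_3,g_5), S(g_4,g_5)) all reduce to 0 modulo the current basis, so we have a Gröbner basis.
Inter-reduce: drop elements whose leading term is divisible by another's, tail-reduce, and make monic.

G = {x_1 + 4*x_2 - 5, x_2**2 - 5/4*x_2 + 1/4, x_3 + 1}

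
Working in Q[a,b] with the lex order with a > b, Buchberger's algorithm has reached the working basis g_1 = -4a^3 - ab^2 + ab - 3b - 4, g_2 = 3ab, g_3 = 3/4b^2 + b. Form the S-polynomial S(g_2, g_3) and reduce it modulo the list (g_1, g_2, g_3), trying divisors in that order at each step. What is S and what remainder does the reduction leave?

lcm(LM(g_2), LM(g_3)) = ab^2.
S = (lcm/LT(g_2))·g_2 − (lcm/LT(g_3))·g_3 = -4/3ab.
Reduce S modulo (g_1, g_2, g_3) in that order:
  leading term ab: subtract (-4/9)·g_2 from -4/3ab → 0
The remainder is 0, so this S-polynomial contributes no new basis element.

S(g_2, g_3) = -4/3ab; remainder on division = 0.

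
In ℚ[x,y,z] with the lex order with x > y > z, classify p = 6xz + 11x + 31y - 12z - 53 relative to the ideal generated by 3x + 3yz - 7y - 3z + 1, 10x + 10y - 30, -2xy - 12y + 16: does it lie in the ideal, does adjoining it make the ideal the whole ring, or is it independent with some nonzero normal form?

6xz + 11x + 31y - 12z - 53 lies in I (it reduces to 0).

First compute the reduced Gröbner basis of I by Buchberger's algorithm.
f_1 = 3x + 3yz - 7y - 3z + 1, LT = x.
f_2 = 10x + 10y - 30, LT = x.
f_3 = -2xy - 12y + 16, LT = xy.

S(f_1,f_2): lcm = x. S = yz - 10/3y - z + 10/3.
  reduce S modulo (f_1, f_2, f_3):
  remainder yz - 10/3y - z + 10/3 ≠ 0; add h_4 = yz - 10/3y - z + 10/3 to the basis.

S(f_1,f_3): lcm = xy. S = y²z - 7/3y² - yz - 17/3y + 8.
  reduce S modulo (f_1, f_2, f_3, h_4):
  remainder y² - 9y + 8 ≠ 0; add h_5 = y² - 9y + 8 to the basis.

The other S-polynomials (S(f_2,f_3), S(f_1,h_4), S(f_2,h_4), S(f_3,h_4), S(f_1,h_5), S(f_2,h_5), S(f_3,h_5), S(h_4,h_5)) all reduce to 0 modulo the current basis, so we have a Gröbner basis.
Inter-reduce: drop elements whose leading term is divisible by another's, tail-reduce, and make monic.
Reduced Gröbner basis: {x + y - 3, y² - 9y + 8, yz - 10/3y - z + 10/3}.
Label its elements g_1 = x + y - 3, g_2 = y² - 9y + 8, g_3 = yz - 10/3y - z + 10/3.

Reduce p = 6xz + 11x + 31y - 12z - 53 modulo G:
  leading term xz: subtract (6z)·g_1 from 6xz + 11x + 31y - 12z - 53 → 11x - 6yz + 31y + 6z - 53
  leading term x: subtract (11)·g_1 from 11x - 6yz + 31y + 6z - 53 → -6yz + 20y + 6z - 20
  leading term yz: subtract (-6)·g_3 from -6yz + 20y + 6z - 20 → 0
  normal form = 0.
Since the normal form is 0, p ∈ I.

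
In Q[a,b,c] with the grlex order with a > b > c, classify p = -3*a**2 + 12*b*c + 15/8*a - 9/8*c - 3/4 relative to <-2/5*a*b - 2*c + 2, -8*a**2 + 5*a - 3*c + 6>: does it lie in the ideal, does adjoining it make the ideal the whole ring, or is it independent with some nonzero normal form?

First compute the reduced Gröbner basis of I by Buchberger's algorithm.
f_1 = -2/5*a*b - 2*c + 2, LT = a*b.
f_2 = -8*a**2 + 5*a - 3*c + 6, LT = a**2.

S(f_1,f_2): lcm = a**2*b. S = 5/8*a*b + 5*a*c - 3/8*b*c - 5*a + 3/4*b.
  leading term a*b: subtract (-25/16)·f_1 from 5/8*a*b + 5*a*c - 3/8*b*c - 5*a + 3/4*b → 5*a*c - 3/8*b*c - 5*a + 3/4*b - 25/8*c + 25/8
  leading term a*c: no divisor's leading term divides it; move 5*a*c to the remainder.
  leading term b*c: no divisor's leading term divides it; move -3/8*b*c to the remainder.
  leading term a: no divisor's leading term divides it; move -5*a to the remainder.
  leading term b: no divisor's leading term divides it; move 3/4*b to the remainder.
  leading term c: no divisor's leading term divides it; move -25/8*c to the remainder.
  leading term 1: no divisor's leading term divides it; move 25/8 to the remainder.
  remainder 5*a*c - 3/8*b*c - 5*a + 3/4*b - 25/8*c + 25/8 ≠ 0; add h_3 = 5*a*c - 3/8*b*c - 5*a + 3/4*b - 25/8*c + 25/8 to the basis.

S(f_1,h_3): lcm = a*b*c. S = 3/40*b**2*c + a*b - 3/20*b**2 + 5/8*b*c + 5*c**2 - 5/8*b - 5*c.
  leading term b**2*c: no divisor's leading term divides it; move 3/40*b**2*c to the remainder.
  leading term a*b: subtract (-5/2)·f_1 from a*b - 3/20*b**2 + 5/8*b*c + 5*c**2 - 5/8*b - 5*c → -3/20*b**2 + 5/8*b*c + 5*c**2 - 5/8*b - 10*c + 5
  leading term b**2: no divisor's leading term divides it; move -3/20*b**2 to the remainder.
  leading term b*c: no divisor's leading term divides it; move 5/8*b*c to the remainder.
  leading term c**2: no divisor's leading term divides it; move 5*c**2 to the remainder.
  leading term b: no divisor's leading term divides it; move -5/8*b to the remainder.
  leading term c: no divisor's leading term divides it; move -10*c to the remainder.
  leading term 1: no divisor's leading term divides it; move 5 to the remainder.
  remainder 3/40*b**2*c - 3/20*b**2 + 5/8*b*c + 5*c**2 - 5/8*b - 10*c + 5 ≠ 0; add h_4 = 3/40*b**2*c - 3/20*b**2 + 5/8*b*c + 5*c**2 - 5/8*b - 10*c + 5 to the basis.

The other S-polynomials (S(f_2,h_3), S(f_1,h_4), S(f_2,h_4), S(h_3,h_4)) all reduce to 0 modulo the current basis, so we have a Gröbner basis.
Inter-reduce: drop elements whose leading term is divisible by another's, tail-reduce, and make monic.
Reduced Gröbner basis: {b**2*c - 2*b**2 + 25/3*b*c + 200/3*c**2 - 25/3*b - 400/3*c + 200/3, a**2 - 5/8*a + 3/8*c - 3/4, a*b + 5*c - 5, a*c - 3/40*b*c - a + 3/20*b - 5/8*c + 5/8}.
Label its elements g_1 = b**2*c - 2*b**2 + 25/3*b*c + 200/3*c**2 - 25/3*b - 400/3*c + 200/3, g_2 = a**2 - 5/8*a + 3/8*c - 3/4, g_3 = a*b + 5*c - 5, g_4 = a*c - 3/40*b*c - a + 3/20*b - 5/8*c + 5/8.

Reduce p = -3*a**2 + 12*b*c + 15/8*a - 9/8*c - 3/4 modulo G:
  leading term a**2: subtract (-3)·g_2 from -3*a**2 + 12*b*c + 15/8*a - 9/8*c - 3/4 → 12*b*c - 3
  leading term b*c: no divisor's leading term divides it; move 12*b*c to the remainder.
  leading term 1: no divisor's leading term divides it; move -3 to the remainder.
  normal form = 12*b*c - 3.
The normal form is nonzero, so p ∉ I. Since p minus its normal form lies in I, I + (p) = I + (r) where r = 12*b*c - 3; decide whether this ideal is the whole ring.
Run Buchberger on G together with r (pairs among the g_i already reduce to 0 since G is a Gröbner basis):
g_1 = b**2*c - 2*b**2 + 25/3*b*c + 200/3*c**2 - 25/3*b - 400/3*c + 200/3, LT = b**2*c.
g_2 = a**2 - 5/8*a + 3/8*c - 3/4, LT = a**2.
g_3 = a*b + 5*c - 5, LT = a*b.
g_4 = a*c - 3/40*b*c - a + 3/20*b - 5/8*c + 5/8, LT = a*c.
r = 12*b*c - 3, LT = b*c.

S(g_1,r): lcm = b**2*c. S = -2*b**2 + 25/3*b*c + 200/3*c**2 - 97/12*b - 400/3*c + 200/3.
  leading term b**2: no divisor's leading term divides it; move -2*b**2 to the remainder.
  leading term b*c: subtract (25/36)·r from 25/3*b*c + 200/3*c**2 - 97/12*b - 400/3*c + 200/3 → 200/3*c**2 - 97/12*b - 400/3*c + 275/4
  leading term c**2: no divisor's leading term divides it; move 200/3*c**2 to the remainder.
  leading term b: no divisor's leading term divides it; move -97/12*b to the remainder.
  leading term c: no divisor's leading term divides it; move -400/3*c to the remainder.
  leading term 1: no divisor's leading term divides it; move 275/4 to the remainder.
  remainder -2*b**2 + 200/3*c**2 - 97/12*b - 400/3*c + 275/4 ≠ 0; add m_6 = -2*b**2 + 200/3*c**2 - 97/12*b - 400/3*c + 275/4 to the basis.

S(g_3,r): lcm = a*b*c. S = 5*c**2 + 1/4*a - 5*c.
  leading term c**2: no divisor's leading term divides it; move 5*c**2 to the remainder.
  leading term a: no divisor's leading term divides it; move 1/4*a to the remainder.
  leading term c: no divisor's leading term divides it; move -5*c to the remainder.
  remainder 5*c**2 + 1/4*a - 5*c ≠ 0; add m_7 = 5*c**2 + 1/4*a - 5*c to the basis.

The other S-polynomials (S(g_1,g_2), S(g_1,g_3), S(g_1,g_4), S(g_2,g_3), S(g_2,g_4), S(g_2,r), S(g_3,g_4), S(g_4,r), S(g_1,m_6), S(g_2,m_6), S(g_3,m_6), S(g_4,m_6), S(r,m_6), S(g_1,m_7), S(g_2,m_7), S(g_3,m_7), S(g_4,m_7), S(r,m_7), S(m_6,m_7)) all reduce to 0 modulo the current basis, so we have a Gröbner basis.
Inter-reduce: drop elements whose leading term is divisible by another's, tail-reduce, and make monic.
Reduced Gröbner basis: {a**2 - 5/8*a + 3/8*c - 3/4, a*b + 5*c - 5, a*c - a + 3/20*b - 5/8*c + 97/160, b**2 + 5/3*a + 97/24*b + 100/3*c - 275/8, b*c - 1/4, c**2 + 1/20*a - c}.
The reduced Gröbner basis of I + (p) is {a**2 - 5/8*a + 3/8*c - 3/4, a*b + 5*c - 5, a*c - a + 3/20*b - 5/8*c + 97/160, b**2 + 5/3*a + 97/24*b + 100/3*c - 275/8, b*c - 1/4, c**2 + 1/20*a - c} ≠ {1}, a proper ideal, so the enlarged system stays consistent: p is independent of I, with normal form 12*b*c - 3.

-3*a**2 + 12*b*c + 15/8*a - 9/8*c - 3/4 is independent of I; its normal form modulo I is 12*b*c - 3.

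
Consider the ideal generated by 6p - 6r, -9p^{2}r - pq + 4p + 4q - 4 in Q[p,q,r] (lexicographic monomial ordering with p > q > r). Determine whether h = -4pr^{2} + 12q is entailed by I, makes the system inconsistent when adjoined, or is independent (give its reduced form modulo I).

First compute the reduced Gröbner basis of I by Buchberger's algorithm.
f_1 = 6p - 6r, LT = p.
f_2 = -9p^{2}r - pq + 4p + 4q - 4, LT = p^{2}r.

S(f_1,f_2): lcm = p^{2}r. S = -\tfrac{1}{9}pq - pr^{2} + \tfrac{4}{9}p + \tfrac{4}{9}q - \tfrac{4}{9}.
  reduce S modulo (f_1, f_2):
  remainder -\tfrac{1}{9}qr + \tfrac{4}{9}q - r^{3} + \tfrac{4}{9}r - \tfrac{4}{9} ≠ 0; add k_3 = -\tfrac{1}{9}qr + \tfrac{4}{9}q - r^{3} + \tfrac{4}{9}r - \tfrac{4}{9} to the basis.

The other S-polynomials (S(f_1,k_3), S(f_2,k_3)) all reduce to 0 modulo the current basis, so we have a Gröbner basis.
Inter-reduce: drop elements whose leading term is divisible by another's, tail-reduce, and make monic.
Reduced Gröbner basis: {p - r, qr - 4q + 9r^{3} - 4r + 4}.
Label its elements g_1 = p - r, g_2 = qr - 4q + 9r^{3} - 4r + 4.

Reduce h = -4pr^{2} + 12q modulo G:
  leading term pr^{2}: subtract (-4r^{2})·g_1 from -4pr^{2} + 12q → 12q - 4r^{3}
  leading term q: no divisor's leading term divides it; move 12q to the remainder.
  leading term r^{3}: no divisor's leading term divides it; move -4r^{3} to the remainder.
  normal form = 12q - 4r^{3}.
The normal form is nonzero, so h ∉ I. Since h minus its normal form lies in I, I + (h) = I + (n) where n = 12q - 4r^{3}; decide whether this ideal is the whole ring.
Run Buchberger on G together with n (pairs among the g_i already reduce to 0 since G is a Gröbner basis):
g_1 = p - r, LT = p.
g_2 = qr - 4q + 9r^{3} - 4r + 4, LT = qr.
n = 12q - 4r^{3}, LT = q.

S(g_2,n): lcm = qr. S = -4q + \tfrac{1}{3}r^{4} + 9r^{3} - 4r + 4.
  reduce S modulo (g_1, g_2, n):
  remainder \tfrac{1}{3}r^{4} + \tfrac{23}{3}r^{3} - 4r + 4 ≠ 0; add m_4 = \tfrac{1}{3}r^{4} + \tfrac{23}{3}r^{3} - 4r + 4 to the basis.

The other S-polynomials (S(g_1,g_2), S(g_1,n), S(g_1,m_4), S(g_2,m_4), S(n,m_4)) all reduce to 0 modulo the current basis, so we have a Gröbner basis.
Inter-reduce: drop elements whose leading term is divisible by another's, tail-reduce, and make monic.
Reduced Gröbner basis: {p - r, q - \tfrac{1}{3}r^{3}, r^{4} + 23r^{3} - 12r + 12}.
The reduced Gröbner basis of I + (h) is {p - r, q - \tfrac{1}{3}r^{3}, r^{4} + 23r^{3} - 12r + 12} ≠ {1}, a proper ideal, so the enlarged system stays consistent: h is independent of I, with normal form 12q - 4r^{3}.

-4pr^{2} + 12q is independent of I; its normal form modulo I is 12q - 4r^{3}.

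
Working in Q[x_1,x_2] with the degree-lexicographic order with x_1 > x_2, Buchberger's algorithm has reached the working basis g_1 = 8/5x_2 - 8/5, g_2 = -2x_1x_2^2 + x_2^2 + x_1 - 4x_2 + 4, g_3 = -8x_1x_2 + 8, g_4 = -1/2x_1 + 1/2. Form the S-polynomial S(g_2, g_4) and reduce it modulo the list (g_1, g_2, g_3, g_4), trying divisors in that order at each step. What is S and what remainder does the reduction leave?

lcm(LM(g_2), LM(g_4)) = x_1x_2^2.
S = (lcm/LT(g_2))·g_2 − (lcm/LT(g_4))·g_4 = 1/2x_2^2 - 1/2x_1 + 2x_2 - 2.
Reduce S modulo (g_1, g_2, g_3, g_4) in that order:
  leading term x_2^2: subtract (5/16x_2)·g_1 from 1/2x_2^2 - 1/2x_1 + 2x_2 - 2 → -1/2x_1 + 5/2x_2 - 2
  leading term x_1: subtract (1)·g_4 from -1/2x_1 + 5/2x_2 - 2 → 5/2x_2 - 5/2
  leading term x_2: subtract (25/16)·g_1 from 5/2x_2 - 5/2 → 0
The remainder is 0, so this S-polynomial contributes no new basis element.

S(g_2, g_4) = 1/2x_2^2 - 1/2x_1 + 2x_2 - 2; remainder on division = 0.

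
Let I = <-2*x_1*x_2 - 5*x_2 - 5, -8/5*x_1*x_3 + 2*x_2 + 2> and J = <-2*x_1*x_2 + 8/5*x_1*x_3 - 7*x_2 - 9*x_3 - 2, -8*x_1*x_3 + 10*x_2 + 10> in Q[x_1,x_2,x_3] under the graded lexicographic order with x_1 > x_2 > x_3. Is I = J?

Two ideals are equal iff their reduced Gröbner bases coincide (the reduced basis is unique for a fixed ordering).
Buchberger on the first generating set:
f_1 = -2*x_1*x_2 - 5*x_2 - 5, LT = x_1*x_2.
f_2 = -8/5*x_1*x_3 + 2*x_2 + 2, LT = x_1*x_3.

S(f_1,f_2): lcm = x_1*x_2*x_3. S = 5/4*x_2**2 + 5/2*x_2*x_3 + 5/4*x_2 + 5/2*x_3.
  reduce S modulo (f_1, f_2):
  remainder 5/4*x_2**2 + 5/2*x_2*x_3 + 5/4*x_2 + 5/2*x_3 ≠ 0; add g_3 = 5/4*x_2**2 + 5/2*x_2*x_3 + 5/4*x_2 + 5/2*x_3 to the basis.

The other S-polynomials (S(f_1,g_3), S(f_2,g_3)) all reduce to 0 modulo the current basis, so we have a Gröbner basis.
Inter-reduce: drop elements whose leading term is divisible by another's, tail-reduce, and make monic.
Reduced Gröbner basis: {x_1*x_2 + 5/2*x_2 + 5/2, x_1*x_3 - 5/4*x_2 - 5/4, x_2**2 + 2*x_2*x_3 + x_2 + 2*x_3}.

Buchberger on the second generating set:
h_1 = -2*x_1*x_2 + 8/5*x_1*x_3 - 7*x_2 - 9*x_3 - 2, LT = x_1*x_2.
h_2 = -8*x_1*x_3 + 10*x_2 + 10, LT = x_1*x_3.

S(h_1,h_2): lcm = x_1*x_2*x_3. S = -4/5*x_1*x_3**2 + 5/4*x_2**2 + 7/2*x_2*x_3 + 9/2*x_3**2 + 5/4*x_2 + x_3.
  reduce S modulo (h_1, h_2):
  remainder 5/4*x_2**2 + 5/2*x_2*x_3 + 9/2*x_3**2 + 5/4*x_2 ≠ 0; add k_3 = 5/4*x_2**2 + 5/2*x_2*x_3 + 9/2*x_3**2 + 5/4*x_2 to the basis.

The other S-polynomials (S(h_1,k_3), S(h_2,k_3)) all reduce to 0 modulo the current basis, so we have a Gröbner basis.
Inter-reduce: drop elements whose leading term is divisible by another's, tail-reduce, and make monic.
Reduced Gröbner basis: {x_1*x_2 + 5/2*x_2 + 9/2*x_3, x_1*x_3 - 5/4*x_2 - 5/4, x_2**2 + 2*x_2*x_3 + 18/5*x_3**2 + x_2}.

Since the reduced bases disagree, the two ideals are not the same.

No, the ideals differ.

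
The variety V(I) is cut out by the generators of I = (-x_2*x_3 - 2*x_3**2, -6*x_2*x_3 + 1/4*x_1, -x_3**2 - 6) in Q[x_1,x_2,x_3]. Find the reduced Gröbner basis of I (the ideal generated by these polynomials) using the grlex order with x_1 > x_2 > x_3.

G = {x_3**2 + 6, x_1 - 288, x_2 + 2*x_3}

This is the nonlinear analogue of row-reducing a linear system.

f_1 = -x_2*x_3 - 2*x_3**2, LT = x_2*x_3.
f_2 = -6*x_2*x_3 + 1/4*x_1, LT = x_2*x_3.
f_3 = -x_3**2 - 6, LT = x_3**2.

S(f_1,f_2): lcm = x_2*x_3. S = 2*x_3**2 + 1/24*x_1.
  leading term x_3**2: subtract (-2)·f_3 from 2*x_3**2 + 1/24*x_1 → 1/24*x_1 - 12
  leading term x_1: no divisor's leading term divides it; move 1/24*x_1 to the remainder.
  leading term 1: no divisor's leading term divides it; move -12 to the remainder.
  remainder 1/24*x_1 - 12 ≠ 0; add g_4 = 1/24*x_1 - 12 to the basis.

S(f_1,f_3): lcm = x_2*x_3**2. S = 2*x_3**3 - 6*x_2.
  leading term x_3**3: subtract (-2*x_3)·f_3 from 2*x_3**3 - 6*x_2 → -6*x_2 - 12*x_3
  leading term x_2: no divisor's leading term divides it; move -6*x_2 to the remainder.
  leading term x_3: no divisor's leading term divides it; move -12*x_3 to the remainder.
  remainder -6*x_2 - 12*x_3 ≠ 0; add g_5 = -6*x_2 - 12*x_3 to the basis.

S(f_2,f_3): lcm = x_2*x_3**2. S = -1/24*x_1*x_3 - 6*x_2.
  leading term x_1*x_3: subtract (-x_3)·g_4 from -1/24*x_1*x_3 - 6*x_2 → -6*x_2 - 12*x_3
  leading term x_2: subtract (1)·g_5 from -6*x_2 - 12*x_3 → 0
  remainder 0.

S(f_1,g_4): leading monomials are coprime, so the S-polynomial reduces to 0 (Buchberger's first criterion).
S(f_2,g_4): leading monomials are coprime, so the S-polynomial reduces to 0 (Buchberger's first criterion).
S(f_3,g_4): leading monomials are coprime, so the S-polynomial reduces to 0 (Buchberger's first criterion).
S(f_1,g_5): lcm = x_2*x_3. S = 0.
  remainder 0.

S(f_2,g_5): lcm = x_2*x_3. S = -2*x_3**2 - 1/24*x_1.
  leading term x_3**2: subtract (2)·f_3 from -2*x_3**2 - 1/24*x_1 → -1/24*x_1 + 12
  leading term x_1: subtract (-1)·g_4 from -1/24*x_1 + 12 → 0
  remainder 0.

S(f_3,g_5): leading monomials are coprime, so the S-polynomial reduces to 0 (Buchberger's first criterion).
S(g_4,g_5): leading monomials are coprime, so the S-polynomial reduces to 0 (Buchberger's first criterion).
Every S-polynomial of the final basis reduces to 0, so we have a Gröbner basis.
Inter-reduce: drop elements whose leading term is divisible by another's, tail-reduce, and make monic.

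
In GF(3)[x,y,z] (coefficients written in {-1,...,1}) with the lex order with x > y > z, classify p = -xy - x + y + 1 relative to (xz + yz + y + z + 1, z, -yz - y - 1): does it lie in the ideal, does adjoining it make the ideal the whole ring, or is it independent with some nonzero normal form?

-xy - x + y + 1 lies in I (it reduces to 0).

First compute the reduced Gröbner basis of I by Buchberger's algorithm.
f_1 = xz + yz + y + z + 1, LT = xz.
f_2 = z, LT = z.
f_3 = -yz - y - 1, LT = yz.

S(f_1,f_2): lcm = xz. S = yz + y + z + 1.
  leading term yz: subtract (y)·f_2 from yz + y + z + 1 → y + z + 1
  leading term y: no divisor's leading term divides it; move y to the remainder.
  leading term z: subtract (1)·f_2 from z + 1 → 1
  leading term 1: no divisor's leading term divides it; move 1 to the remainder.
  remainder y + 1 ≠ 0; add h_4 = y + 1 to the basis.

The other S-polynomials (S(f_1,f_3), S(f_2,f_3), S(f_1,h_4), S(f_2,h_4), S(f_3,h_4)) all reduce to 0 modulo the current basis, so we have a Gröbner basis.
Inter-reduce: drop elements whose leading term is divisible by another's, tail-reduce, and make monic.
Reduced Gröbner basis: {y + 1, z}.
Label its elements g_1 = y + 1, g_2 = z.

Reduce p = -xy - x + y + 1 modulo G:
  leading term xy: subtract (-x)·g_1 from -xy - x + y + 1 → y + 1
  leading term y: subtract (1)·g_1 from y + 1 → 0
  normal form = 0.
Since the normal form is 0, p ∈ I.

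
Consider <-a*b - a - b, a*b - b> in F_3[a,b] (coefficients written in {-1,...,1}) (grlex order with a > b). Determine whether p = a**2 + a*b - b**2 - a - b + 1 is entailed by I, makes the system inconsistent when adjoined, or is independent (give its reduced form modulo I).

a**2 + a*b - b**2 - a - b + 1 is independent of I; its normal form modulo I is -b + 1.

First compute the reduced Gröbner basis of I by Buchberger's algorithm.
f_1 = -a*b - a - b, LT = a*b.
f_2 = a*b - b, LT = a*b.

S(f_1,f_2): lcm = a*b. S = a - b.
  reduce S modulo (f_1, f_2):
  remainder a - b ≠ 0; add h_3 = a - b to the basis.

S(f_1,h_3): lcm = a*b. S = b**2 + a + b.
  reduce S modulo (f_1, f_2, h_3):
  remainder b**2 - b ≠ 0; add h_4 = b**2 - b to the basis.

The other S-polynomials (S(f_2,h_3), S(f_1,h_4), S(f_2,h_4), S(h_3,h_4)) all reduce to 0 modulo the current basis, so we have a Gröbner basis.
Inter-reduce: drop elements whose leading term is divisible by another's, tail-reduce, and make monic.
Reduced Gröbner basis: {b**2 - b, a - b}.
Label its elements g_1 = b**2 - b, g_2 = a - b.

Reduce p = a**2 + a*b - b**2 - a - b + 1 modulo G:
  leading term a**2: subtract (a)·g_2 from a**2 + a*b - b**2 - a - b + 1 → -a*b - b**2 - a - b + 1
  leading term a*b: subtract (-b)·g_2 from -a*b - b**2 - a - b + 1 → b**2 - a - b + 1
  leading term b**2: subtract (1)·g_1 from b**2 - a - b + 1 → -a + 1
  leading term a: subtract (-1)·g_2 from -a + 1 → -b + 1
  leading term b: no divisor's leading term divides it; move -b to the remainder.
  leading term 1: no divisor's leading term divides it; move 1 to the remainder.
  normal form = -b + 1.
The normal form is nonzero, so p ∉ I. Since p minus its normal form lies in I, I + (p) = I + (r) where r = -b + 1; decide whether this ideal is the whole ring.
Run Buchberger on G together with r (pairs among the g_i already reduce to 0 since G is a Gröbner basis):
g_1 = b**2 - b, LT = b**2.
g_2 = a - b, LT = a.
r = -b + 1, LT = b.

The S-polynomials (S(g_1,g_2), S(g_1,r), S(g_2,r)) all reduce to 0 modulo the current basis, so we have a Gröbner basis.
Inter-reduce: drop elements whose leading term is divisible by another's, tail-reduce, and make monic.
Reduced Gröbner basis: {a - 1, b - 1}.
The reduced Gröbner basis of I + (p) is {a - 1, b - 1} ≠ {1}, a proper ideal, so the enlarged system stays consistent: p is independent of I, with normal form -b + 1.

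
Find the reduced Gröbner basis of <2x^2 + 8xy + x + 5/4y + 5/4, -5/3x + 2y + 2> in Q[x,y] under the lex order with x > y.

G = {x - 6/5y - 6/5, y^2 + 137/96y + 41/96}

f_1 = 2x^2 + 8xy + x + 5/4y + 5/4, LT = x^2.
f_2 = -5/3x + 2y + 2, LT = x.

S(f_1,f_2): lcm = x^2. S = 26/5xy + 17/10x + 5/8y + 5/8.
  leading term xy: subtract (-78/25y)·f_2 from 26/5xy + 17/10x + 5/8y + 5/8 → 17/10x + 156/25y^2 + 1373/200y + 5/8
  leading term x: subtract (-51/50)·f_2 from 17/10x + 156/25y^2 + 1373/200y + 5/8 → 156/25y^2 + 1781/200y + 533/200
  leading term y^2: no divisor's leading term divides it; move 156/25y^2 to the remainder.
  leading term y: no divisor's leading term divides it; move 1781/200y to the remainder.
  leading term 1: no divisor's leading term divides it; move 533/200 to the remainder.
  remainder 156/25y^2 + 1781/200y + 533/200 ≠ 0; add g_3 = 156/25y^2 + 1781/200y + 533/200 to the basis.

S(f_1,g_3): leading monomials are coprime, so the S-polynomial reduces to 0 (Buchberger's first criterion).
S(f_2,g_3): leading monomials are coprime, so the S-polynomial reduces to 0 (Buchberger's first criterion).
Every S-polynomial of the final basis reduces to 0, so we have a Gröbner basis.
Inter-reduce: drop elements whose leading term is divisible by another's, tail-reduce, and make monic.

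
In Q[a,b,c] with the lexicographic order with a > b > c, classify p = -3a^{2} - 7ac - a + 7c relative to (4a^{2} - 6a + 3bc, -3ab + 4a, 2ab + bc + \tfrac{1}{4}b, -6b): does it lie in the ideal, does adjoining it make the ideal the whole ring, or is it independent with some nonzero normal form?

-3a^{2} - 7ac - a + 7c is independent of I; its normal form modulo I is 7c.

First compute the reduced Gröbner basis of I by Buchberger's algorithm.
f_1 = 4a^{2} - 6a + 3bc, LT = a^{2}.
f_2 = -3ab + 4a, LT = ab.
f_3 = 2ab + bc + \tfrac{1}{4}b, LT = ab.
f_4 = -6b, LT = b.

S(f_1,f_3): lcm = a^{2}b. S = -\tfrac{1}{2}abc - \tfrac{13}{8}ab + \tfrac{3}{4}b^{2}c.
  leading term abc: subtract (\tfrac{1}{6}c)·f_2 from -\tfrac{1}{2}abc - \tfrac{13}{8}ab + \tfrac{3}{4}b^{2}c → -\tfrac{13}{8}ab - \tfrac{2}{3}ac + \tfrac{3}{4}b^{2}c
  leading term ab: subtract (\tfrac{13}{24})·f_2 from -\tfrac{13}{8}ab - \tfrac{2}{3}ac + \tfrac{3}{4}b^{2}c → -\tfrac{2}{3}ac - \tfrac{13}{6}a + \tfrac{3}{4}b^{2}c
  leading term ac: no divisor's leading term divides it; move -\tfrac{2}{3}ac to the remainder.
  leading term a: no divisor's leading term divides it; move -\tfrac{13}{6}a to the remainder.
  leading term b^{2}c: subtract (-\tfrac{1}{8}bc)·f_4 from \tfrac{3}{4}b^{2}c → 0
  remainder -\tfrac{2}{3}ac - \tfrac{13}{6}a ≠ 0; add h_5 = -\tfrac{2}{3}ac - \tfrac{13}{6}a to the basis.

S(f_2,f_3): lcm = ab. S = -\tfrac{4}{3}a - \tfrac{1}{2}bc - \tfrac{1}{8}b.
  leading term a: no divisor's leading term divides it; move -\tfrac{4}{3}a to the remainder.
  leading term bc: subtract (\tfrac{1}{12}c)·f_4 from -\tfrac{1}{2}bc - \tfrac{1}{8}b → -\tfrac{1}{8}b
  leading term b: subtract (\tfrac{1}{48})·f_4 from -\tfrac{1}{8}b → 0
  remainder -\tfrac{4}{3}a ≠ 0; add h_6 = -\tfrac{4}{3}a to the basis.

The other S-polynomials (S(f_1,f_2), S(f_1,f_4), S(f_2,f_4), S(f_3,f_4), S(f_1,h_5), S(f_2,h_5), S(f_3,h_5), S(f_4,h_5), S(f_1,h_6), S(f_2,h_6), S(f_3,h_6), S(f_4,h_6), S(h_5,h_6)) all reduce to 0 modulo the current basis, so we have a Gröbner basis.
Inter-reduce: drop elements whose leading term is divisible by another's, tail-reduce, and make monic.
Reduced Gröbner basis: {a, b}.
Label its elements g_1 = a, g_2 = b.

Reduce p = -3a^{2} - 7ac - a + 7c modulo G:
  leading term a^{2}: subtract (-3a)·g_1 from -3a^{2} - 7ac - a + 7c → -7ac - a + 7c
  leading term ac: subtract (-7c)·g_1 from -7ac - a + 7c → -a + 7c
  leading term a: subtract (-1)·g_1 from -a + 7c → 7c
  leading term c: no divisor's leading term divides it; move 7c to the remainder.
  normal form = 7c.
The normal form is nonzero, so p ∉ I. Since p minus its normal form lies in I, I + (p) = I + (r) where r = 7c; decide whether this ideal is the whole ring.
Run Buchberger on G together with r (pairs among the g_i already reduce to 0 since G is a Gröbner basis):
g_1 = a, LT = a.
g_2 = b, LT = b.
r = 7c, LT = c.

The S-polynomials (S(g_1,g_2), S(g_1,r), S(g_2,r)) all reduce to 0 modulo the current basis, so we have a Gröbner basis.
Inter-reduce: drop elements whose leading term is divisible by another's, tail-reduce, and make monic.
Reduced Gröbner basis: {a, b, c}.
The reduced Gröbner basis of I + (p) is {a, b, c} ≠ {1}, a proper ideal, so the enlarged system stays consistent: p is independent of I, with normal form 7c.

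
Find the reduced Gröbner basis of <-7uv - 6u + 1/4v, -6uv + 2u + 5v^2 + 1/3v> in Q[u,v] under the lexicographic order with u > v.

G = {u + 7/10v^2 + 1/60v, v^3 + 37/42v^2 + 1/14v}

f_1 = -7uv - 6u + 1/4v, LT = uv.
f_2 = -6uv + 2u + 5v^2 + 1/3v, LT = uv.

S(f_1,f_2): lcm = uv. S = 25/21u + 5/6v^2 + 5/252v.
  leading term u: no divisor's leading term divides it; move 25/21u to the remainder.
  leading term v^2: no divisor's leading term divides it; move 5/6v^2 to the remainder.
  leading term v: no divisor's leading term divides it; move 5/252v to the remainder.
  remainder 25/21u + 5/6v^2 + 5/252v ≠ 0; add g_3 = 25/21u + 5/6v^2 + 5/252v to the basis.

S(f_1,g_3): lcm = uv. S = 6/7u - 7/10v^3 - 1/60v^2 - 1/28v.
  leading term u: subtract (18/25)·g_3 from 6/7u - 7/10v^3 - 1/60v^2 - 1/28v → -7/10v^3 - 37/60v^2 - 1/20v
  leading term v^3: no divisor's leading term divides it; move -7/10v^3 to the remainder.
  leading term v^2: no divisor's leading term divides it; move -37/60v^2 to the remainder.
  leading term v: no divisor's leading term divides it; move -1/20v to the remainder.
  remainder -7/10v^3 - 37/60v^2 - 1/20v ≠ 0; add g_4 = -7/10v^3 - 37/60v^2 - 1/20v to the basis.

The other S-polynomials (S(f_2,g_3), S(f_1,g_4), S(f_2,g_4), S(g_3,g_4)) all reduce to 0 modulo the current basis, so we have a Gröbner basis.
Inter-reduce: drop elements whose leading term is divisible by another's, tail-reduce, and make monic.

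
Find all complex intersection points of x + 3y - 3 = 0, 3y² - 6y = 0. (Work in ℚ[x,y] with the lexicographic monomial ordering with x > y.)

Compute a lex Gröbner basis by Buchberger's algorithm.
f_1 = x + 3y - 3, LT = x.
f_2 = 3y² - 6y, LT = y².

The S-polynomials (S(f_1,f_2)) all reduce to 0 modulo the current basis, so we have a Gröbner basis.
Inter-reduce: drop elements whose leading term is divisible by another's, tail-reduce, and make monic.
Reduced Gröbner basis: {x + 3y - 3, y² - 2y}.

A lex Gröbner basis eliminates variables successively. Here y² - 2y depends only on y, with roots {0, 2}; lifting each root through the earlier basis elements recovers the full solutions.
  y = 0: the earlier basis element becomes x - 3 = 0, giving x = 3 — point (3, 0).
  y = 2: the earlier basis element becomes x + 3 = 0, giving x = -3 — point (-3, 2).
Check: every point annihilates each of the original generators.
This is the nonlinear analogue of row-reducing a linear system.

{(3, 0), (-3, 2)}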